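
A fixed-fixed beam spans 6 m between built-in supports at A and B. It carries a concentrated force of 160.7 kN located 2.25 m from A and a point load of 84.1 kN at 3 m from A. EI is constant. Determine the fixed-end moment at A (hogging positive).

Take the two fixed-end moments M_A, M_B as redundants; the released structure is the simple span AB.
Simple-span end rotations at A and B under the given loads:
  at A: point load 160.7 at a = 2.25: Pab(L + b)/(6LEI) = 367.2/EI
  at B: point load 160.7 at a = 2.25: Pab(L + a)/(6LEI) = 310.7/EI
  at A: point load 84.1 at a = 3: Pab(L + b)/(6LEI) = 189.2/EI
  at B: point load 84.1 at a = 3: Pab(L + a)/(6LEI) = 189.2/EI
  θ_A0 = 556.4/EI,  θ_B0 = 500/EI
Flexibility coefficients: a unit moment at one end gives L/(3EI) there and L/(6EI) at the far end, so f₁₁ = f₂₂ = 2/EI and f₁₂ = f₂₁ = 1/EI.
Compatibility — zero rotation at each built-in end:
  2 M_A + 1 M_B = 556.4
  1 M_A + 2 M_B = 500
Solving the pair gives M_A = 204.3 kN·m and M_B = 147.8 kN·m (hogging).

M_A = 204.3 kN·m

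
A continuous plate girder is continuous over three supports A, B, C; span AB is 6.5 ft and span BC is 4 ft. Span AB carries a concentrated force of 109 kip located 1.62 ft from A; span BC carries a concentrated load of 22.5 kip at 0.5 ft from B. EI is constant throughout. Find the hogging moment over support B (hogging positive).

Insert a hinge at B; M_B is the redundant, and each span becomes simply supported.
Discontinuity in slope at B on the released structure — sum the simple-span end rotations:
  span AB: point load 109 at a = 1.62: Pab(L + a)/(6LEI) = 179.4/EI
  span BC: point load 22.5 at a = 0.5: Pab(L + b)/(6LEI) = 12.3/EI
  relative rotation θ_0 = (179.4 + 12.3)/EI = 191.7/EI
A unit hogging moment at B produces rotation L₁/(3EI) + L₂/(3EI) = 3.5/EI.
Slope continuity at B: θ_0 = M_B·3.5/EI, so M_B = 191.7/3.5 = 54.78 kip·ft (hogging).

M_B = 54.78 kip·ft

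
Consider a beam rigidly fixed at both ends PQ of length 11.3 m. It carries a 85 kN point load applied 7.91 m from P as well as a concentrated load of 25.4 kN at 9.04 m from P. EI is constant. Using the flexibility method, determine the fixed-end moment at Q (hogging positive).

Release both end moments; the primary structure is a simply-supported span PQ with redundants M_P and M_Q.
Simple-span end rotations at P and Q under the given loads:
  at P: point load 85 at a = 7.91: Pab(L + b)/(6LEI) = 493.8/EI
  at Q: point load 85 at a = 7.91: Pab(L + a)/(6LEI) = 645.8/EI
  at P: point load 25.4 at a = 9.04: Pab(L + b)/(6LEI) = 103.8/EI
  at Q: point load 25.4 at a = 9.04: Pab(L + a)/(6LEI) = 155.7/EI
  θ_P0 = 597.6/EI,  θ_Q0 = 801.5/EI
Flexibility coefficients: a unit moment at one end gives L/(3EI) there and L/(6EI) at the far end, so f₁₁ = f₂₂ = 3.767/EI and f₁₂ = f₂₁ = 1.883/EI.
Compatibility — zero rotation at each built-in end:
  3.767 M_P + 1.883 M_Q = 597.6
  1.883 M_P + 3.767 M_Q = 801.5
Solving the pair gives M_P = 69.7 kN·m and M_Q = 177.9 kN·m (hogging).

M_Q = 177.9 kN·m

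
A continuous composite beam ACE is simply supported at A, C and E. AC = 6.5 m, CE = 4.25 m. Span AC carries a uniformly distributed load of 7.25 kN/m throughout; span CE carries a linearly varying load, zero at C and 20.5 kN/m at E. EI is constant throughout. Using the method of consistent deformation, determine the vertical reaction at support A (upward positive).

R_A = 18.69 kN

Take M_C as the redundant. Released structure: two simple spans AC and CE with a hinge at C.
Rotations at C on the released spans (each span's end-slope, ×1/EI):
  span AC: UDL 7.25: wL³/(24EI) = 82.96/EI
  span CE: triangular load, peak 20.5: 7w₀L³/(360EI) = 30.6/EI
  relative rotation θ_0 = (82.96 + 30.6)/EI = 113.6/EI
A unit hogging moment at C produces rotation L₁/(3EI) + L₂/(3EI) = 3.583/EI.
Compatibility: M_C·(L₁+L₂)/(3EI) = θ_0, giving M_C = 31.69 kN·m (hogging).
Span AC, ΣM about A with M_C applied at C: R_C^{AC}·6.5 = 153.2 + 31.69, so R_C^{AC} = 28.44 kN and R_A = 47.12 − 28.44 = 18.69 kN.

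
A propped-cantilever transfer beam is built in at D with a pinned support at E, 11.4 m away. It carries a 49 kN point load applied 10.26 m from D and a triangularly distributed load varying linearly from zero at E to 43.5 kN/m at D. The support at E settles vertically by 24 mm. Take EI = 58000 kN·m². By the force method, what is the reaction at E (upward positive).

Remove the prop at E; the released (primary) structure is a cantilever built in at D.
Downward deflection at the released point E due to the loads:
  point load 49 at a = 10.26: Pa²(3L − a)/(6EI) = 20581/EI
  triangular load, peak 43.5 at the fixed end: w₀L⁴/(30EI) = 24490/EI
  δ_0 = 45071/EI
Tip deflection under a unit load at E: L³/(3EI) = 493.8/EI.
With EI = 58000 kN·m²: δ_0 = 0.77708 m and δ_{EE} = 0.008515 m/kN.
Compatibility — the beam at E must follow the support down by 0.024 m: δ_0 − R_E·δ_{EE} = 0.024, so R_E = (0.77708 − 0.024)/0.008515 = 88.45 kN.

R_E = 88.45 kN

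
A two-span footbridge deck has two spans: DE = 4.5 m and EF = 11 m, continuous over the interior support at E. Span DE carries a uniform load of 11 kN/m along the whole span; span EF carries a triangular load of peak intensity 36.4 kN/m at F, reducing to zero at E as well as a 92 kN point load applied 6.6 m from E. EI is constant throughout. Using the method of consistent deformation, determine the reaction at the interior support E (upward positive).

Take M_E as the redundant. Released structure: two simple spans DE and EF with a hinge at E.
Rotations at E on the released spans (each span's end-slope, ×1/EI):
  span DE: UDL 11: wL³/(24EI) = 41.77/EI
  span EF: triangular load, peak 36.4: 7w₀L³/(360EI) = 942.1/EI
  span EF: point load 92 at a = 6.6: Pab(L + b)/(6LEI) = 623.4/EI
  relative rotation θ_0 = (41.77 + 1565)/EI = 1607/EI
A unit hogging moment at E produces rotation L₁/(3EI) + L₂/(3EI) = 5.167/EI.
Slope continuity at E: θ_0 = M_E·5.167/EI, so M_E = 1607/5.167 = 311.1 kN·m (hogging).
Span DE, ΣM about D with M_E applied at E: R_E^{DE}·4.5 = 111.4 + 311.1, so R_E^{DE} = 93.88 kN and R_D = 49.5 − 93.88 = -44.38 kN.
Span EF, ΣM about F: R_E^{EF}·11 = 1139 + 311.1, so R_E^{EF} = 131.8 kN and R_F = 292.2 − 131.8 = 160.4 kN.
R_E = 93.88 + 131.8 = 225.7 kN.

R_E = 225.7 kN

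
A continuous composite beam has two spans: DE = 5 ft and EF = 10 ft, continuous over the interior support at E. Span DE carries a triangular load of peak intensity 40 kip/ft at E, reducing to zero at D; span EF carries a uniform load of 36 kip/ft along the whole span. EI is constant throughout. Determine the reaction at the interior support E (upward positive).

R_E = 343.3 kip

Take M_E as the redundant. Released structure: two simple spans DE and EF with a hinge at E.
Rotations at E on the released spans (each span's end-slope, ×1/EI):
  span DE: triangular load, peak 40: w₀L³/(45EI) = 111.1/EI
  span EF: UDL 36: wL³/(24EI) = 1500/EI
  relative rotation θ_0 = (111.1 + 1500)/EI = 1611/EI
A unit hogging moment at E produces rotation L₁/(3EI) + L₂/(3EI) = 5/EI.
Slope continuity at E: θ_0 = M_E·5/EI, so M_E = 1611/5 = 322.2 kip·ft (hogging).
Span DE, ΣM about D with M_E applied at E: R_E^{DE}·5 = 333.3 + 322.2, so R_E^{DE} = 131.1 kip and R_D = 100 − 131.1 = -31.11 kip.
Span EF, ΣM about F: R_E^{EF}·10 = 1800 + 322.2, so R_E^{EF} = 212.2 kip and R_F = 360 − 212.2 = 147.8 kip.
R_E = 131.1 + 212.2 = 343.3 kip.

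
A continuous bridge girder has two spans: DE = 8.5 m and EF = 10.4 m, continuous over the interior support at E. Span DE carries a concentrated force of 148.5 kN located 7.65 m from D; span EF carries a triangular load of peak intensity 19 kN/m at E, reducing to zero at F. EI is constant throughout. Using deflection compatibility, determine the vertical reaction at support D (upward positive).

Insert a hinge at E; M_E is the redundant, and each span becomes simply supported.
Discontinuity in slope at E on the released structure — sum the simple-span end rotations:
  span DE: point load 148.5 at a = 7.65: Pab(L + a)/(6LEI) = 305.8/EI
  span EF: triangular load, peak 19: w₀L³/(45EI) = 474.9/EI
  relative rotation θ_0 = (305.8 + 474.9)/EI = 780.7/EI
A unit hogging moment at E produces rotation L₁/(3EI) + L₂/(3EI) = 6.3/EI.
Compatibility: M_E·(L₁+L₂)/(3EI) = θ_0, giving M_E = 123.9 kN·m (hogging).
Span DE, ΣM about D with M_E applied at E: R_E^{DE}·8.5 = 1136 + 123.9, so R_E^{DE} = 148.2 kN and R_D = 148.5 − 148.2 = 0.2707 kN.

R_D = 0.2707 kN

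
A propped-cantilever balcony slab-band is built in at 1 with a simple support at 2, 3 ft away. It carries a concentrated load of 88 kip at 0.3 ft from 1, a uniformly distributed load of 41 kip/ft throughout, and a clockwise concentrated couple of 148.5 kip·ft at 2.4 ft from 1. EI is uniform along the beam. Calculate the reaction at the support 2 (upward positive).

R_2 = 118.7 kip

Take the reaction at 2 as the redundant and release it; the primary structure is a cantilever fixed at 1.
Deflection at 2 on the released cantilever, summing each load's contribution:
  point load 88 at a = 0.3: Pa²(3L − a)/(6EI) = 11.48/EI
  UDL 41: wL⁴/(8EI) = 415.1/EI
  clockwise couple 148.5 at a = 2.4: M₀a(2L − a)/(2EI) = 641.5/EI
  δ_0 = 1068/EI
Tip deflection under a unit load at 2: L³/(3EI) = 9/EI.
Compatibility at 2: δ_0 − R_2·δ_{22} = 0, so R_2 = 1068/9 = 118.7 kip.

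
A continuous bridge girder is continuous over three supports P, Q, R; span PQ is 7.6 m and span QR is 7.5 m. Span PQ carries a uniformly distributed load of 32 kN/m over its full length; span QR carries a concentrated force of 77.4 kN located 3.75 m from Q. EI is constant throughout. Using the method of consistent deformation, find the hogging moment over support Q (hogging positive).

M_Q = 170.3 kN·m

Insert a hinge at Q; M_Q is the redundant, and each span becomes simply supported.
Discontinuity in slope at Q on the released structure — sum the simple-span end rotations:
  span PQ: UDL 32: wL³/(24EI) = 585.3/EI
  span QR: point load 77.4 at a = 3.75: Pab(L + b)/(6LEI) = 272.1/EI
  relative rotation θ_0 = (585.3 + 272.1)/EI = 857.4/EI
A unit hogging moment at Q produces rotation L₁/(3EI) + L₂/(3EI) = 5.033/EI.
Slope continuity at Q: θ_0 = M_Q·5.033/EI, so M_Q = 857.4/5.033 = 170.3 kN·m (hogging).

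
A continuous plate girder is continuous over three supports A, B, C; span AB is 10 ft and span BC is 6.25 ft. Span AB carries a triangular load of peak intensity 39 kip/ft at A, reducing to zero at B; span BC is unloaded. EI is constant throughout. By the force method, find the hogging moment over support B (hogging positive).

Release continuity at B by inserting a hinge; the redundant is the internal moment M_B. The primary structure is two simply-supported spans AB and BC.
End slopes at the hinge B, treating each span as simply supported:
  span AB: triangular load, peak 39: 7w₀L³/(360EI) = 758.3/EI
  relative rotation θ_0 = (758.3 + 0)/EI = 758.3/EI
A unit hogging moment at B produces rotation L₁/(3EI) + L₂/(3EI) = 5.417/EI.
Compatibility: M_B·(L₁+L₂)/(3EI) = θ_0, giving M_B = 140 kip·ft (hogging).

M_B = 140 kip·ft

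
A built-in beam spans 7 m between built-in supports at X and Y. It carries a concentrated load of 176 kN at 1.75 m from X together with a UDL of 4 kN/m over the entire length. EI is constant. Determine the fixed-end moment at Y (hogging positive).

M_Y = 74.08 kN·m

Take the two fixed-end moments M_X, M_Y as redundants; the released structure is the simple span XY.
On the primary (simply-supported) span, the end slopes from the loading are:
  at X: point load 176 at a = 1.75: Pab(L + b)/(6LEI) = 471.6/EI
  at Y: point load 176 at a = 1.75: Pab(L + a)/(6LEI) = 336.9/EI
  at X: UDL 4: wL³/(24EI) = 57.17/EI
  at Y: UDL 4: wL³/(24EI) = 57.17/EI
  θ_X0 = 528.8/EI,  θ_Y0 = 394/EI
Flexibility coefficients: a unit moment at one end gives L/(3EI) there and L/(6EI) at the far end, so f₁₁ = f₂₂ = 2.333/EI and f₁₂ = f₂₁ = 1.167/EI.
Compatibility — zero rotation at each built-in end:
  2.333 M_X + 1.167 M_Y = 528.8
  1.167 M_X + 2.333 M_Y = 394
Solving the pair gives M_X = 189.6 kN·m and M_Y = 74.08 kN·m (hogging).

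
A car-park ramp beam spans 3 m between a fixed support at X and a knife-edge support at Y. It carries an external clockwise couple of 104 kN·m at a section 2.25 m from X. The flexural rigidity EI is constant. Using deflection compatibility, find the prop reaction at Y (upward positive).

R_Y = 48.75 kN

Take the reaction at Y as the redundant and release it; the primary structure is a cantilever fixed at X.
Downward deflection at the released point Y due to the loads:
  clockwise couple 104 at a = 2.25: M₀a(2L − a)/(2EI) = 438.8/EI
Tip deflection under a unit load at Y: L³/(3EI) = 9/EI.
The prop prevents deflection at Y: R_Y = δ_0/δ_{YY} = 438.8/9 = 48.75 kN.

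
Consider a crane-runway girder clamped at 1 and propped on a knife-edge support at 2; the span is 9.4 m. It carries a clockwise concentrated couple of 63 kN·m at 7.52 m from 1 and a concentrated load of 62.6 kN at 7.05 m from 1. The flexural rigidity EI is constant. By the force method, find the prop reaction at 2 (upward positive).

R_2 = 49.27 kN

Remove the prop at 2; the released (primary) structure is a cantilever built in at 1.
Primary-structure tip deflection at 2 by superposition:
  clockwise couple 63 at a = 7.52: M₀a(2L − a)/(2EI) = 2672/EI
  point load 62.6 at a = 7.05: Pa²(3L − a)/(6EI) = 10968/EI
  δ_0 = 13640/EI
Tip deflection under a unit load at 2: L³/(3EI) = 276.9/EI.
The prop prevents deflection at 2: R_2 = δ_0/δ_{22} = 13640/276.9 = 49.27 kN.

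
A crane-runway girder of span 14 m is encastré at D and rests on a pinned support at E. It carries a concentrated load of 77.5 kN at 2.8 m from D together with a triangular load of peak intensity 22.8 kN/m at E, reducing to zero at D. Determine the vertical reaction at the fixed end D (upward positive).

R_D = 145 kN

Choose R_E as the redundant. The primary structure is the cantilever fixed at D.
Deflection at E on the released cantilever, summing each load's contribution:
  point load 77.5 at a = 2.8: Pa²(3L − a)/(6EI) = 3970/EI
  triangular load, peak 22.8 at the free end: 11w₀L⁴/(120EI) = 80289/EI
  δ_0 = 84259/EI
Tip deflection under a unit load at E: L³/(3EI) = 914.7/EI.
The prop prevents deflection at E: R_E = δ_0/δ_{EE} = 84259/914.7 = 92.12 kN.
Vertical equilibrium: R_D = ΣP − R_E = 237.1 − 92.12 = 145 kN.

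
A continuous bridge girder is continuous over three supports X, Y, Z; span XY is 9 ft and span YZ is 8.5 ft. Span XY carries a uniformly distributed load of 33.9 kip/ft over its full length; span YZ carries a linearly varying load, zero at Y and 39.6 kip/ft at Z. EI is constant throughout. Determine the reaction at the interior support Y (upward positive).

R_Y = 267.6 kip

Insert a hinge at Y; M_Y is the redundant, and each span becomes simply supported.
Rotations at Y on the released spans (each span's end-slope, ×1/EI):
  span XY: UDL 33.9: wL³/(24EI) = 1030/EI
  span YZ: triangular load, peak 39.6: 7w₀L³/(360EI) = 472.9/EI
  relative rotation θ_0 = (1030 + 472.9)/EI = 1503/EI
A unit hogging moment at Y produces rotation L₁/(3EI) + L₂/(3EI) = 5.833/EI.
Compatibility: M_Y·(L₁+L₂)/(3EI) = θ_0, giving M_Y = 257.6 kip·ft (hogging).
Span XY, ΣM about X with M_Y applied at Y: R_Y^{XY}·9 = 1373 + 257.6, so R_Y^{XY} = 181.2 kip and R_X = 305.1 − 181.2 = 123.9 kip.
Span YZ, ΣM about Z: R_Y^{YZ}·8.5 = 476.9 + 257.6, so R_Y^{YZ} = 86.4 kip and R_Z = 168.3 − 86.4 = 81.9 kip.
R_Y = 181.2 + 86.4 = 267.6 kip.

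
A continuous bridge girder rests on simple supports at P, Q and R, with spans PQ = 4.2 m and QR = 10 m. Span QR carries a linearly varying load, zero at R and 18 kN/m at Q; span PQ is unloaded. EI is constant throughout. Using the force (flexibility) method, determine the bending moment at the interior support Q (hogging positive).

M_Q = 84.51 kN·m

Insert a hinge at Q; M_Q is the redundant, and each span becomes simply supported.
Rotations at Q on the released spans (each span's end-slope, ×1/EI):
  span QR: triangular load, peak 18: w₀L³/(45EI) = 400/EI
  relative rotation θ_0 = (0 + 400)/EI = 400/EI
A unit hogging moment at Q produces rotation L₁/(3EI) + L₂/(3EI) = 4.733/EI.
Slope continuity at Q: θ_0 = M_Q·4.733/EI, so M_Q = 400/4.733 = 84.51 kN·m (hogging).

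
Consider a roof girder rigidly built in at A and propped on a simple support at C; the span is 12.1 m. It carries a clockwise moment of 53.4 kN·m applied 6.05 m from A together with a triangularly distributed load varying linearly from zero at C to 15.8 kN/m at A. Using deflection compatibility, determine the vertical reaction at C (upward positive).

Release the roller at C. Primary structure: cantilever fixed at A.
Downward deflection at the released point C due to the loads:
  clockwise couple 53.4 at a = 6.05: M₀a(2L − a)/(2EI) = 2932/EI
  triangular load, peak 15.8 at the fixed end: w₀L⁴/(30EI) = 11290/EI
  δ_0 = 14221/EI
Tip deflection under a unit load at C: L³/(3EI) = 590.5/EI.
The prop prevents deflection at C: R_C = δ_0/δ_{CC} = 14221/590.5 = 24.08 kN.

R_C = 24.08 kN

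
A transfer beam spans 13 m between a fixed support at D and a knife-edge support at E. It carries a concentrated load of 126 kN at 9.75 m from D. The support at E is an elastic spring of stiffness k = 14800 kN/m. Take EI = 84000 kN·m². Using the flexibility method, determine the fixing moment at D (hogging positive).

M_D = 199.9 kN·m

Remove the prop at E; the released (primary) structure is a cantilever built in at D.
Primary-structure tip deflection at E by superposition:
  point load 126 at a = 9.75: Pa²(3L − a)/(6EI) = 58392/EI
Flexibility coefficient — unit upward force at E: δ_{EE} = L³/(3EI) = 732.3/EI.
With EI = 84000 kN·m²: δ_0 = 0.69514 m and δ_{EE} = 0.008718 m/kN.
Compatibility — the spring shortens by R_E/k under the reaction it provides: δ_0 − R_E·δ_{EE} = R_E/k. With 1/k = 0.000068 m/kN, R_E = δ_0 / (δ_{EE} + 1/k) = 0.69514 / (0.008718 + 0.000068) = 79.12 kN.
Moment equilibrium about D: M_D = Σ(load moments about D) − R_E·L = 1228 − 79.12×13 = 199.9 kN·m.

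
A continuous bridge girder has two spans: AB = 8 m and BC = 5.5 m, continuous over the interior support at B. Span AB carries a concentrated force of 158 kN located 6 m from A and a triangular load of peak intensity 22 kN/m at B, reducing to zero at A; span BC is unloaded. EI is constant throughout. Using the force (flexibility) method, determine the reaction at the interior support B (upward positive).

Take M_B as the redundant. Released structure: two simple spans AB and BC with a hinge at B.
End slopes at the hinge B, treating each span as simply supported:
  span AB: point load 158 at a = 6: Pab(L + a)/(6LEI) = 553/EI
  span AB: triangular load, peak 22: w₀L³/(45EI) = 250.3/EI
  relative rotation θ_0 = (803.3 + 0)/EI = 803.3/EI
A unit hogging moment at B produces rotation L₁/(3EI) + L₂/(3EI) = 4.5/EI.
Slope continuity at B: θ_0 = M_B·4.5/EI, so M_B = 803.3/4.5 = 178.5 kN·m (hogging).
Span AB, ΣM about A with M_B applied at B: R_B^{AB}·8 = 1417 + 178.5, so R_B^{AB} = 199.5 kN and R_A = 246 − 199.5 = 46.52 kN.
Span BC, ΣM about C: R_B^{BC}·5.5 = 0 + 178.5, so R_B^{BC} = 32.46 kN and R_C = 0 − 32.46 = -32.46 kN.
R_B = 199.5 + 32.46 = 231.9 kN.

R_B = 231.9 kN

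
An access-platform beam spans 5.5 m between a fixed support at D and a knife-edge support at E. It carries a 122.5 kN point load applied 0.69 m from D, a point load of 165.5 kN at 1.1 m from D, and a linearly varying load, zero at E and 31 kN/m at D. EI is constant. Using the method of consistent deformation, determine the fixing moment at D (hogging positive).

Release the roller at E. Primary structure: cantilever fixed at D.
Primary-structure tip deflection at E by superposition:
  point load 122.5 at a = 0.69: Pa²(3L − a)/(6EI) = 153.7/EI
  point load 165.5 at a = 1.1: Pa²(3L − a)/(6EI) = 514/EI
  triangular load, peak 31 at the fixed end: w₀L⁴/(30EI) = 945.6/EI
  δ_0 = 1613/EI
Tip deflection under a unit load at E: L³/(3EI) = 55.46/EI.
The prop prevents deflection at E: R_E = δ_0/δ_{EE} = 1613/55.46 = 29.09 kN.
Moment equilibrium about D: M_D = Σ(load moments about D) − R_E·L = 422.9 − 29.09×5.5 = 262.9 kN·m.

M_D = 262.9 kN·m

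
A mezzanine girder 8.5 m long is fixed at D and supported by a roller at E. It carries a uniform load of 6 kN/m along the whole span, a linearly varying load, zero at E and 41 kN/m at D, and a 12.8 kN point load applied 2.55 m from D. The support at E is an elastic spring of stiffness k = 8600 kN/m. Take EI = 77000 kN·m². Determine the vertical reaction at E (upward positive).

R_E = 53.2 kN

Release the roller at E. Primary structure: cantilever fixed at D.
Free-end deflection of the primary structure under the applied loading (downward +):
  UDL 6: wL⁴/(8EI) = 3915/EI
  triangular load, peak 41 at the fixed end: w₀L⁴/(30EI) = 7134/EI
  point load 12.8 at a = 2.55: Pa²(3L − a)/(6EI) = 318.4/EI
  δ_0 = 11367/EI
Tip deflection under a unit load at E: L³/(3EI) = 204.7/EI.
With EI = 77000 kN·m²: δ_0 = 0.14763 m and δ_{EE} = 0.002659 m/kN.
Compatibility — the spring shortens by R_E/k under the reaction it provides: δ_0 − R_E·δ_{EE} = R_E/k. With 1/k = 0.000116 m/kN, R_E = δ_0 / (δ_{EE} + 1/k) = 0.14763 / (0.002659 + 0.000116) = 53.2 kN.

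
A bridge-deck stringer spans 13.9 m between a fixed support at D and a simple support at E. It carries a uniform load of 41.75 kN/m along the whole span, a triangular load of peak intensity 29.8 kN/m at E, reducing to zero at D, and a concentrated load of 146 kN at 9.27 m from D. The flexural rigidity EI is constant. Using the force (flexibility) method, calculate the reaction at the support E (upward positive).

R_E = 407.3 kN

Take the reaction at E as the redundant and release it; the primary structure is a cantilever fixed at D.
Free-end deflection of the primary structure under the applied loading (downward +):
  UDL 41.75: wL⁴/(8EI) = 194816/EI
  triangular load, peak 29.8 at the free end: 11w₀L⁴/(120EI) = 101973/EI
  point load 146 at a = 9.27: Pa²(3L − a)/(6EI) = 67812/EI
  δ_0 = 364602/EI
Tip deflection under a unit load at E: L³/(3EI) = 895.2/EI.
The prop prevents deflection at E: R_E = δ_0/δ_{EE} = 364602/895.2 = 407.3 kN.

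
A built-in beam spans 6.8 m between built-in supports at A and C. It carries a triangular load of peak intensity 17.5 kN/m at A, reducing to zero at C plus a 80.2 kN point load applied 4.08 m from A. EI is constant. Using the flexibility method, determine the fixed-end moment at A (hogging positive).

M_A = 92.81 kN·m

Take the two fixed-end moments M_A, M_C as redundants; the released structure is the simple span AC.
On the primary (simply-supported) span, the end slopes from the loading are:
  at A: triangular load, peak 17.5: w₀L³/(45EI) = 122.3/EI
  at C: triangular load, peak 17.5: 7w₀L³/(360EI) = 107/EI
  at A: point load 80.2 at a = 4.08: Pab(L + b)/(6LEI) = 207.7/EI
  at C: point load 80.2 at a = 4.08: Pab(L + a)/(6LEI) = 237.3/EI
  θ_A0 = 330/EI,  θ_C0 = 344.3/EI
Flexibility coefficients: a unit moment at one end gives L/(3EI) there and L/(6EI) at the far end, so f₁₁ = f₂₂ = 2.267/EI and f₁₂ = f₂₁ = 1.133/EI.
Compatibility — zero rotation at each built-in end:
  2.267 M_A + 1.133 M_C = 330
  1.133 M_A + 2.267 M_C = 344.3
Solving the pair gives M_A = 92.81 kN·m and M_C = 105.5 kN·m (hogging).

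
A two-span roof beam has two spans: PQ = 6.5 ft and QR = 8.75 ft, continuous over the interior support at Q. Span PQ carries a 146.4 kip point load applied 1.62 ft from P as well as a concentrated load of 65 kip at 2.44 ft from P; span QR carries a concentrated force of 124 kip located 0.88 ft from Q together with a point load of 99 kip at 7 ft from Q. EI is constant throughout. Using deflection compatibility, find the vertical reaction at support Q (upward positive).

Release continuity at Q by inserting a hinge; the redundant is the internal moment M_Q. The primary structure is two simply-supported spans PQ and QR.
Discontinuity in slope at Q on the released structure — sum the simple-span end rotations:
  span PQ: point load 146.4 at a = 1.62: Pab(L + a)/(6LEI) = 241/EI
  span PQ: point load 65 at a = 2.44: Pab(L + a)/(6LEI) = 147.6/EI
  span QR: point load 124 at a = 0.88: Pab(L + b)/(6LEI) = 271.9/EI
  span QR: point load 99 at a = 7: Pab(L + b)/(6LEI) = 242.6/EI
  relative rotation θ_0 = (388.6 + 514.4)/EI = 903/EI
A unit hogging moment at Q produces rotation L₁/(3EI) + L₂/(3EI) = 5.083/EI.
Compatibility: M_Q·(L₁+L₂)/(3EI) = θ_0, giving M_Q = 177.6 kip·ft (hogging).
Span PQ, ΣM about P with M_Q applied at Q: R_Q^{PQ}·6.5 = 395.8 + 177.6, so R_Q^{PQ} = 88.22 kip and R_P = 211.4 − 88.22 = 123.2 kip.
Span QR, ΣM about R: R_Q^{QR}·8.75 = 1149 + 177.6, so R_Q^{QR} = 151.6 kip and R_R = 223 − 151.6 = 71.37 kip.
R_Q = 88.22 + 151.6 = 239.8 kip.

R_Q = 239.8 kip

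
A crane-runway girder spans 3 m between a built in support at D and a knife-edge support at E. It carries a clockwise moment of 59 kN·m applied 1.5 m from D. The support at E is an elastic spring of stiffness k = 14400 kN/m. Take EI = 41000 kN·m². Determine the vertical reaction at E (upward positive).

R_E = 16.81 kN

Choose R_E as the redundant. The primary structure is the cantilever fixed at D.
Downward deflection at the released point E due to the loads:
  clockwise couple 59 at a = 1.5: M₀a(2L − a)/(2EI) = 199.1/EI
Tip deflection under a unit load at E: L³/(3EI) = 9/EI.
With EI = 41000 kN·m²: δ_0 = 0.004857 m and δ_{EE} = 0.00022 m/kN.
Compatibility — the spring shortens by R_E/k under the reaction it provides: δ_0 − R_E·δ_{EE} = R_E/k. With 1/k = 0.000069 m/kN, R_E = δ_0 / (δ_{EE} + 1/k) = 0.004857 / (0.00022 + 0.000069) = 16.81 kN.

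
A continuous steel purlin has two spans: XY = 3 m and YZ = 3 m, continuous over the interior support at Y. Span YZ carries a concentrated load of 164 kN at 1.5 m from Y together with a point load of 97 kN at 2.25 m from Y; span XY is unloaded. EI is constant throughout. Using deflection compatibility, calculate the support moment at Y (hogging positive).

Release continuity at Y by inserting a hinge; the redundant is the internal moment M_Y. The primary structure is two simply-supported spans XY and YZ.
Discontinuity in slope at Y on the released structure — sum the simple-span end rotations:
  span YZ: point load 164 at a = 1.5: Pab(L + b)/(6LEI) = 92.25/EI
  span YZ: point load 97 at a = 2.25: Pab(L + b)/(6LEI) = 34.1/EI
  relative rotation θ_0 = (0 + 126.4)/EI = 126.4/EI
A unit hogging moment at Y produces rotation L₁/(3EI) + L₂/(3EI) = 2/EI.
Slope continuity at Y: θ_0 = M_Y·2/EI, so M_Y = 126.4/2 = 63.18 kN·m (hogging).

M_Y = 63.18 kN·m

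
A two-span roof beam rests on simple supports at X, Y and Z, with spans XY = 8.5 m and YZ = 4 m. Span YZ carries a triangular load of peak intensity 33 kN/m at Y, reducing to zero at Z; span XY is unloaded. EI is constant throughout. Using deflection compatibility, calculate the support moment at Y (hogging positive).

Take M_Y as the redundant. Released structure: two simple spans XY and YZ with a hinge at Y.
End slopes at the hinge Y, treating each span as simply supported:
  span YZ: triangular load, peak 33: w₀L³/(45EI) = 46.93/EI
  relative rotation θ_0 = (0 + 46.93)/EI = 46.93/EI
A unit hogging moment at Y produces rotation L₁/(3EI) + L₂/(3EI) = 4.167/EI.
Compatibility: M_Y·(L₁+L₂)/(3EI) = θ_0, giving M_Y = 11.26 kN·m (hogging).

M_Y = 11.26 kN·m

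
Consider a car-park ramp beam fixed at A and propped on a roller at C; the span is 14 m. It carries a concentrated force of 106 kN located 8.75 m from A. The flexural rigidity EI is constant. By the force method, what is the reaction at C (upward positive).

Choose R_C as the redundant. The primary structure is the cantilever fixed at A.
Deflection at C on the released cantilever, summing each load's contribution:
  point load 106 at a = 8.75: Pa²(3L − a)/(6EI) = 44974/EI
Tip deflection under a unit load at C: L³/(3EI) = 914.7/EI.
The prop prevents deflection at C: R_C = δ_0/δ_{CC} = 44974/914.7 = 49.17 kN.

R_C = 49.17 kN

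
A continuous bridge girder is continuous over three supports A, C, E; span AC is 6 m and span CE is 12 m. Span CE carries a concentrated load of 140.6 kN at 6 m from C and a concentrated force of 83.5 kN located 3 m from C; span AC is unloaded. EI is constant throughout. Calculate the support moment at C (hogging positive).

Take M_C as the redundant. Released structure: two simple spans AC and CE with a hinge at C.
Rotations at C on the released spans (each span's end-slope, ×1/EI):
  span CE: point load 140.6 at a = 6: Pab(L + b)/(6LEI) = 1265/EI
  span CE: point load 83.5 at a = 3: Pab(L + b)/(6LEI) = 657.6/EI
  relative rotation θ_0 = (0 + 1923)/EI = 1923/EI
A unit hogging moment at C produces rotation L₁/(3EI) + L₂/(3EI) = 6/EI.
Compatibility: M_C·(L₁+L₂)/(3EI) = θ_0, giving M_C = 320.5 kN·m (hogging).

M_C = 320.5 kN·m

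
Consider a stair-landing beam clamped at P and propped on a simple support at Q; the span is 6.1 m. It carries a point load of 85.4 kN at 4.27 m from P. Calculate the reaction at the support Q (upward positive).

R_Q = 48.12 kN

Release the roller at Q. Primary structure: cantilever fixed at P.
Free-end deflection of the primary structure under the applied loading (downward +):
  point load 85.4 at a = 4.27: Pa²(3L − a)/(6EI) = 3641/EI
Tip deflection under a unit load at Q: L³/(3EI) = 75.66/EI.
Compatibility at Q: δ_0 − R_Q·δ_{QQ} = 0, so R_Q = 3641/75.66 = 48.12 kN.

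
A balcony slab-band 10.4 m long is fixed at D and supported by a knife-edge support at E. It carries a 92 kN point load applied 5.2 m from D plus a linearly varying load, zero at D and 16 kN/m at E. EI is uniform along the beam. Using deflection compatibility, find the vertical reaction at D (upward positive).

R_D = 100.7 kN

Remove the prop at E; the released (primary) structure is a cantilever built in at D.
Downward deflection at the released point E due to the loads:
  point load 92 at a = 5.2: Pa²(3L − a)/(6EI) = 10780/EI
  triangular load, peak 16 at the free end: 11w₀L⁴/(120EI) = 17158/EI
  δ_0 = 27938/EI
Tip deflection under a unit load at E: L³/(3EI) = 375/EI.
The prop prevents deflection at E: R_E = δ_0/δ_{EE} = 27938/375 = 74.51 kN.
Vertical equilibrium: R_D = ΣP − R_E = 175.2 − 74.51 = 100.7 kN.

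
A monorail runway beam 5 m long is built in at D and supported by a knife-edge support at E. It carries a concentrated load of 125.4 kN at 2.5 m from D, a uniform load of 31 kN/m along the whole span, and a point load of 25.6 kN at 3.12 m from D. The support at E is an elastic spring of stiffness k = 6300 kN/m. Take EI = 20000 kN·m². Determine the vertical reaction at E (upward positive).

R_E = 101.4 kN

Choose R_E as the redundant. The primary structure is the cantilever fixed at D.
Downward deflection at the released point E due to the loads:
  point load 125.4 at a = 2.5: Pa²(3L − a)/(6EI) = 1633/EI
  UDL 31: wL⁴/(8EI) = 2422/EI
  point load 25.6 at a = 3.12: Pa²(3L − a)/(6EI) = 493.4/EI
  δ_0 = 4548/EI
Flexibility coefficient — unit upward force at E: δ_{EE} = L³/(3EI) = 41.67/EI.
With EI = 20000 kN·m²: δ_0 = 0.22741 m and δ_{EE} = 0.002083 m/kN.
Compatibility — the spring shortens by R_E/k under the reaction it provides: δ_0 − R_E·δ_{EE} = R_E/k. With 1/k = 0.000159 m/kN, R_E = δ_0 / (δ_{EE} + 1/k) = 0.22741 / (0.002083 + 0.000159) = 101.4 kN.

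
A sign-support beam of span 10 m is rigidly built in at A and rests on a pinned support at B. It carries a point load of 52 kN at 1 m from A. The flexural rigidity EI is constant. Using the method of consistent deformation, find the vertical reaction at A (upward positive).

Remove the prop at B; the released (primary) structure is a cantilever built in at A.
Primary-structure tip deflection at B by superposition:
  point load 52 at a = 1: Pa²(3L − a)/(6EI) = 251.3/EI
Flexibility coefficient — unit upward force at B: δ_{BB} = L³/(3EI) = 333.3/EI.
The prop prevents deflection at B: R_B = δ_0/δ_{BB} = 251.3/333.3 = 0.754 kN.
Vertical equilibrium: R_A = ΣP − R_B = 52 − 0.754 = 51.25 kN.

R_A = 51.25 kN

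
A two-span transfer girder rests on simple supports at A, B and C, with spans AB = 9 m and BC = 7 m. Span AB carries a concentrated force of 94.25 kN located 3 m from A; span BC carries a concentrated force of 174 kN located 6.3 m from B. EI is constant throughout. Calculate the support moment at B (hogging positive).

M_B = 97.06 kN·m

Take M_B as the redundant. Released structure: two simple spans AB and BC with a hinge at B.
Discontinuity in slope at B on the released structure — sum the simple-span end rotations:
  span AB: point load 94.25 at a = 3: Pab(L + a)/(6LEI) = 377/EI
  span BC: point load 174 at a = 6.3: Pab(L + b)/(6LEI) = 140.7/EI
  relative rotation θ_0 = (377 + 140.7)/EI = 517.7/EI
A unit hogging moment at B produces rotation L₁/(3EI) + L₂/(3EI) = 5.333/EI.
Slope continuity at B: θ_0 = M_B·5.333/EI, so M_B = 517.7/5.333 = 97.06 kN·m (hogging).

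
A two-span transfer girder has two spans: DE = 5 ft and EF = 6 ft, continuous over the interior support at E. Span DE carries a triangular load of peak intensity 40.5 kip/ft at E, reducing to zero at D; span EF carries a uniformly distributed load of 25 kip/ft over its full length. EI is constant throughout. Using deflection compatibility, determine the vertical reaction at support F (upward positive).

R_F = 59.66 kip

Insert a hinge at E; M_E is the redundant, and each span becomes simply supported.
End slopes at the hinge E, treating each span as simply supported:
  span DE: triangular load, peak 40.5: w₀L³/(45EI) = 112.5/EI
  span EF: UDL 25: wL³/(24EI) = 225/EI
  relative rotation θ_0 = (112.5 + 225)/EI = 337.5/EI
A unit hogging moment at E produces rotation L₁/(3EI) + L₂/(3EI) = 3.667/EI.
Slope continuity at E: θ_0 = M_E·3.667/EI, so M_E = 337.5/3.667 = 92.05 kip·ft (hogging).
Span EF, ΣM about F: R_E^{EF}·6 = 450 + 92.05, so R_E^{EF} = 90.34 kip and R_F = 150 − 90.34 = 59.66 kip.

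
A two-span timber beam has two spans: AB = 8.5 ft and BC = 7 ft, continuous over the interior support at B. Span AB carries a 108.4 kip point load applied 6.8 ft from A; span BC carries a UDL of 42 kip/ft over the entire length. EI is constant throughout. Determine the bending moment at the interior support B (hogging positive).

Take M_B as the redundant. Released structure: two simple spans AB and BC with a hinge at B.
Discontinuity in slope at B on the released structure — sum the simple-span end rotations:
  span AB: point load 108.4 at a = 6.8: Pab(L + a)/(6LEI) = 375.9/EI
  span BC: UDL 42: wL³/(24EI) = 600.2/EI
  relative rotation θ_0 = (375.9 + 600.2)/EI = 976.2/EI
A unit hogging moment at B produces rotation L₁/(3EI) + L₂/(3EI) = 5.167/EI.
Compatibility: M_B·(L₁+L₂)/(3EI) = θ_0, giving M_B = 188.9 kip·ft (hogging).

M_B = 188.9 kip·ft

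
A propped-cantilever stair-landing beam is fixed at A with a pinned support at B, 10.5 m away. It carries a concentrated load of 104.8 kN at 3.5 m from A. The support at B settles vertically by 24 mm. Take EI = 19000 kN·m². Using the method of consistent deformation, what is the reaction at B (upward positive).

R_B = 14.34 kN

Remove the prop at B; the released (primary) structure is a cantilever built in at A.
Primary-structure tip deflection at B by superposition:
  point load 104.8 at a = 3.5: Pa²(3L − a)/(6EI) = 5991/EI
Tip deflection under a unit load at B: L³/(3EI) = 385.9/EI.
With EI = 19000 kN·m²: δ_0 = 0.31532 m and δ_{BB} = 0.020309 m/kN.
Compatibility — the beam at B must follow the support down by 0.024 m: δ_0 − R_B·δ_{BB} = 0.024, so R_B = (0.31532 − 0.024)/0.020309 = 14.34 kN.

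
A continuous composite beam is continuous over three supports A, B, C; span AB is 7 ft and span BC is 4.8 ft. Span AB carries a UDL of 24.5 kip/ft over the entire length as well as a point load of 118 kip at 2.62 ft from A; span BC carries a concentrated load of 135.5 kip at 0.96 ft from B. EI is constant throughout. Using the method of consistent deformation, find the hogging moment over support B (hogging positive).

M_B = 206 kip·ft

Release continuity at B by inserting a hinge; the redundant is the internal moment M_B. The primary structure is two simply-supported spans AB and BC.
Rotations at B on the released spans (each span's end-slope, ×1/EI):
  span AB: UDL 24.5: wL³/(24EI) = 350.1/EI
  span AB: point load 118 at a = 2.62: Pab(L + a)/(6LEI) = 310.2/EI
  span BC: point load 135.5 at a = 0.96: Pab(L + b)/(6LEI) = 149.9/EI
  relative rotation θ_0 = (660.3 + 149.9)/EI = 810.2/EI
A unit hogging moment at B produces rotation L₁/(3EI) + L₂/(3EI) = 3.933/EI.
Compatibility: M_B·(L₁+L₂)/(3EI) = θ_0, giving M_B = 206 kip·ft (hogging).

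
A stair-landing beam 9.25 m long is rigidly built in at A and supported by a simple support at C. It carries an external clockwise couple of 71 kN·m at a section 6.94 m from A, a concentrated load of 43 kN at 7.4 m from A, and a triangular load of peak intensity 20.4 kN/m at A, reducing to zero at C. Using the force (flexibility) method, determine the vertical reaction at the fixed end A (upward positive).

R_A = 77.41 kN

Take the reaction at C as the redundant and release it; the primary structure is a cantilever fixed at A.
Primary-structure tip deflection at C by superposition:
  clockwise couple 71 at a = 6.94: M₀a(2L − a)/(2EI) = 2848/EI
  point load 43 at a = 7.4: Pa²(3L − a)/(6EI) = 7986/EI
  triangular load, peak 20.4 at the fixed end: w₀L⁴/(30EI) = 4978/EI
  δ_0 = 15813/EI
Tip deflection under a unit load at C: L³/(3EI) = 263.8/EI.
The prop prevents deflection at C: R_C = δ_0/δ_{CC} = 15813/263.8 = 59.94 kN.
Vertical equilibrium: R_A = ΣP − R_C = 137.3 − 59.94 = 77.41 kN.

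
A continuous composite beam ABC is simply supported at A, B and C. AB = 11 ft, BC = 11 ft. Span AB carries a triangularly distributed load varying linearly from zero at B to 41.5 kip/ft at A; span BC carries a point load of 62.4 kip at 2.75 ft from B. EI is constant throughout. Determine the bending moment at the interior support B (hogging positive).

M_B = 202.8 kip·ft

Release continuity at B by inserting a hinge; the redundant is the internal moment M_B. The primary structure is two simply-supported spans AB and BC.
Discontinuity in slope at B on the released structure — sum the simple-span end rotations:
  span AB: triangular load, peak 41.5: 7w₀L³/(360EI) = 1074/EI
  span BC: point load 62.4 at a = 2.75: Pab(L + b)/(6LEI) = 412.9/EI
  relative rotation θ_0 = (1074 + 412.9)/EI = 1487/EI
A unit hogging moment at B produces rotation L₁/(3EI) + L₂/(3EI) = 7.333/EI.
Slope continuity at B: θ_0 = M_B·7.333/EI, so M_B = 1487/7.333 = 202.8 kip·ft (hogging).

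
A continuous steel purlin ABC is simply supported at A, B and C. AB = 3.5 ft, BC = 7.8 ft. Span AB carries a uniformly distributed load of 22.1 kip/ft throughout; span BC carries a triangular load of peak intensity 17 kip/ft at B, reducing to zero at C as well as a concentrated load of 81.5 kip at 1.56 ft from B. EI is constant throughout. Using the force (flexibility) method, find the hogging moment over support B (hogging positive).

M_B = 121.3 kip·ft

Take M_B as the redundant. Released structure: two simple spans AB and BC with a hinge at B.
Discontinuity in slope at B on the released structure — sum the simple-span end rotations:
  span AB: UDL 22.1: wL³/(24EI) = 39.48/EI
  span BC: triangular load, peak 17: w₀L³/(45EI) = 179.3/EI
  span BC: point load 81.5 at a = 1.56: Pab(L + b)/(6LEI) = 238/EI
  relative rotation θ_0 = (39.48 + 417.3)/EI = 456.8/EI
A unit hogging moment at B produces rotation L₁/(3EI) + L₂/(3EI) = 3.767/EI.
Slope continuity at B: θ_0 = M_B·3.767/EI, so M_B = 456.8/3.767 = 121.3 kip·ft (hogging).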